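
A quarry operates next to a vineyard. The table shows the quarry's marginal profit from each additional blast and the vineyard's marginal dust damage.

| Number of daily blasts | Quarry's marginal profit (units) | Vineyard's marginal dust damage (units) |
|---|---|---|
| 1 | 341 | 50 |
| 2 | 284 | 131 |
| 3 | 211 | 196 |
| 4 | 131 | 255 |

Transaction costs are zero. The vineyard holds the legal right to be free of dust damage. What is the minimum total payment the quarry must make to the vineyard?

377

Efficient level: marginal profit ≥ marginal dust damage through level 3, so k* = 3.
With the vineyard holding the right, the quarry must at least compensate total damage at k*: 50 + 131 + 196 = 377.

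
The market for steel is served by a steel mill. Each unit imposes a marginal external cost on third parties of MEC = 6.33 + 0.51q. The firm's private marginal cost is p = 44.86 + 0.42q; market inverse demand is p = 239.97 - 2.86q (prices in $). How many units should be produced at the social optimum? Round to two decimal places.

Social marginal cost = private MC + MEC = 51.19 + 0.93q.
Set SMC = demand: 51.19 + 0.93q = 239.97 - 2.86q → q* = 49.8100.

q* = 49.81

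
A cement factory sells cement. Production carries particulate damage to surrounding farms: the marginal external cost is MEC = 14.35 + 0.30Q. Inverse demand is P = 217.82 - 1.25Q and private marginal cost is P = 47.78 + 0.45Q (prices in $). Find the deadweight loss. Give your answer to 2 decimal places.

Market equilibrium (private): 47.78 + 0.45Q = 217.82 - 1.25Q → Q_m = 100.0235.
Social marginal cost = private MC + MEC = 62.13 + 0.75Q.
Set SMC = demand: 62.13 + 0.75Q = 217.82 - 1.25Q → Q* = 77.8450.
Height of the DWL triangle at Q_m is SMC(Q_m) − demand(Q_m) = MEC(Q_m) = 44.3571.
DWL = ½ × 22.1785 × 44.3571 = 491.8870.

DWL = $491.89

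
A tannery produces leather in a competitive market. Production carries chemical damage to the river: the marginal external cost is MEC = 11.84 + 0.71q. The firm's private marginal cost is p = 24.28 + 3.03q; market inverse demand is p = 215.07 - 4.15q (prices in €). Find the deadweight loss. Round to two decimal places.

DWL = €59.75

Market equilibrium (private): 24.28 + 3.03q = 215.07 - 4.15q → q_m = 26.5724.
Social marginal cost = private MC + MEC = 36.12 + 3.74q.
Set SMC = demand: 36.12 + 3.74q = 215.07 - 4.15q → q* = 22.6806.
The loss is the area between SMC and demand from q* to q_m; with linear curves that's a triangle of height MEC(q_m).
DWL = ½ × 3.8918 × 30.7064 = 59.7516.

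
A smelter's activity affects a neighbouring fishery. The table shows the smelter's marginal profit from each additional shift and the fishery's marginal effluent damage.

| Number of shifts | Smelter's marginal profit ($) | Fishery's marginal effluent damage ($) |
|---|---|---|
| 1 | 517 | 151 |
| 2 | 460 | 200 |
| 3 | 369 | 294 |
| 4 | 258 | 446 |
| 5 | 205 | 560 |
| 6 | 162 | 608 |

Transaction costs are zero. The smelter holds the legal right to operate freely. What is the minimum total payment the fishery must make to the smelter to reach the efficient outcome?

$625

Left alone the smelter would choose level 6 (marginal profit stays positive).
Efficient level: k* = 3 (marginal profit ≥ marginal effluent damage through 3).
The fishery must at least cover the smelter's forgone profit from cutting 6→3: 258 + 205 + 162 = 625.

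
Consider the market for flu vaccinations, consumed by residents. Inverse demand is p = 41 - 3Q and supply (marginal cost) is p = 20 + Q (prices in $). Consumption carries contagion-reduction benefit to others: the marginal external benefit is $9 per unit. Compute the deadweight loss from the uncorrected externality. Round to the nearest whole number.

Market equilibrium (private): 20 + Q = 41 - 3Q → Q_m = 5.2500.
Social marginal benefit = demand + MEB = 50 - 3Q.
Set SMB = MC: 50 - 3Q = 20 + Q → Q* = 7.5000.
The loss is the area between SMB and MC from Q* to Q_m; with linear curves that's a triangle of height MEB(Q_m).
DWL = ½ × 2.2500 × 9.0000 = 10.1250.

DWL = $10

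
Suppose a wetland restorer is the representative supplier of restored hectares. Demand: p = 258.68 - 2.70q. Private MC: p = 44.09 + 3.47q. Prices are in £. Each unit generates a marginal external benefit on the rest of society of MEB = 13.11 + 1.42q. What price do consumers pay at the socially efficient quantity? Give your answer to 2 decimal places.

P = £129.25

Social marginal cost = private MC − MEB = 30.98 + 2.05q.
Set SMC = demand: 30.98 + 2.05q = 258.68 - 2.70q → q* = 47.9368.
Consumer price on the demand curve at q*: 258.68 − 2.70×47.9368 = 129.2506.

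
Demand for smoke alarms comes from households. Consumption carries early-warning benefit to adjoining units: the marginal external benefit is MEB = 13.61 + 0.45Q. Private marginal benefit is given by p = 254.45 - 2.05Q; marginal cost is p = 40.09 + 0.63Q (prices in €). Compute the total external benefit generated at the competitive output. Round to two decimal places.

€2528.06

Market equilibrium (private): 40.09 + 0.63Q = 254.45 - 2.05Q → Q_m = 79.9851.
Total external benefit = ∫₀^{Q_m} (13.61 + 0.45Q) dQ = 13.61×79.9851 + ½×0.45×79.9851² = 2528.0609.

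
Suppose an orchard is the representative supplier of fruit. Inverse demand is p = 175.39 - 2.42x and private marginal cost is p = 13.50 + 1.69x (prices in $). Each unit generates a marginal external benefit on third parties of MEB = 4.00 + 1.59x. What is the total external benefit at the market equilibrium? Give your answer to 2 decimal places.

$1391.01

Market equilibrium (private): 13.50 + 1.69x = 175.39 - 2.42x → x_m = 39.3893.
Total external benefit = ∫₀^{x_m} (4.00 + 1.59x) dx = 4.00×39.3893 + ½×1.59×39.3893² = 1391.0132.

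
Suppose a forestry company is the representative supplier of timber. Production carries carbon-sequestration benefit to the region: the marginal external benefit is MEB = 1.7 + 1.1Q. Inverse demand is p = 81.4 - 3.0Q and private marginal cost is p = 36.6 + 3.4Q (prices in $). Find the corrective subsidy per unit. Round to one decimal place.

subsidy = $11.4 per unit

Social marginal cost = private MC − MEB = 34.9 + 2.3Q.
Set SMC = demand: 34.9 + 2.3Q = 81.4 - 3.0Q → Q* = 8.7736.
The Pigouvian subsidy equals MEB at Q*: 1.7 + 1.1×8.7736 = 11.3510.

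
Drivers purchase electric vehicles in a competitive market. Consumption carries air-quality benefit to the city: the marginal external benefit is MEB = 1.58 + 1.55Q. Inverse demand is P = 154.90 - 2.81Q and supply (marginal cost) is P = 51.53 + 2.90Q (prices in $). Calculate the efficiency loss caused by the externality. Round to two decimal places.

Market equilibrium (private): 51.53 + 2.90Q = 154.90 - 2.81Q → Q_m = 18.1033.
Social marginal benefit = demand + MEB = 156.48 - 1.26Q.
Set SMB = MC: 156.48 - 1.26Q = 51.53 + 2.90Q → Q* = 25.2284.
The welfare-loss triangle has base |Q_m − Q*| and height MEB(Q_m) (the vertical gap between SMB and MC is zero at Q* and MEB at Q_m).
DWL = ½ × 7.1251 × 29.6402 = 105.5947.

DWL = $105.59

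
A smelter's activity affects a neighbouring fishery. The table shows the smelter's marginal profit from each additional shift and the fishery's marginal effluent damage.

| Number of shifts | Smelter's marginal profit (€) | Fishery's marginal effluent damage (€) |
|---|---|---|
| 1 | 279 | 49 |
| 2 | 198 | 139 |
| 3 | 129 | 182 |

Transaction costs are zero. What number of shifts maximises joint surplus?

2

Bargaining reaches the level where marginal profit last exceeds marginal effluent damage.
That holds through level 2 (198 ≥ 139) but not at 3 (129 < 182).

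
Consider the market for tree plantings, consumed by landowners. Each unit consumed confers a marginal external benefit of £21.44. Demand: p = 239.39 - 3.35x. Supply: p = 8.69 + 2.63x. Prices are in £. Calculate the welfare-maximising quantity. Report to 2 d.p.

x* = 42.16

Social marginal benefit = demand + MEB = 260.83 - 3.35x.
Set SMB = MC: 260.83 - 3.35x = 8.69 + 2.63x → x* = 42.1639.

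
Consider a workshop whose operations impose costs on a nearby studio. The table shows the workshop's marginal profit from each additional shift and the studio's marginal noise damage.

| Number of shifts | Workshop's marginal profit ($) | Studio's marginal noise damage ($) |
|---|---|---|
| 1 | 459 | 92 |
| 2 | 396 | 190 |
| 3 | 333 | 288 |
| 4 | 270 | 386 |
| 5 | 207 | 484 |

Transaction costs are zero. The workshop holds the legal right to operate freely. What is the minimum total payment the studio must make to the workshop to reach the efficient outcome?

$477

Left alone the workshop would choose level 5 (marginal profit stays positive).
Efficient level: k* = 3 (marginal profit ≥ marginal noise damage through 3).
The studio must at least cover the workshop's forgone profit from cutting 5→3: 270 + 207 = 477.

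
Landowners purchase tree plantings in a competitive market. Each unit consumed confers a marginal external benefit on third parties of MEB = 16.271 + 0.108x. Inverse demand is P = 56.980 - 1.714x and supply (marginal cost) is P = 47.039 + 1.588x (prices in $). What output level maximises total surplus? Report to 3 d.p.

x* = 8.207

Social marginal benefit = demand + MEB = 73.251 - 1.606x.
Set SMB = MC: 73.251 - 1.606x = 47.039 + 1.588x → x* = 8.2066.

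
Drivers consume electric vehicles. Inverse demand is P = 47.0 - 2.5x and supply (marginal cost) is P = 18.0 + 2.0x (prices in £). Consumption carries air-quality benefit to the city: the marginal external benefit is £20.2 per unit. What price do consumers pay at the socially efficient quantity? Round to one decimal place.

P = £19.7

Social marginal benefit = demand + MEB = 67.2 - 2.5x.
Set SMB = MC: 67.2 - 2.5x = 18.0 + 2.0x → x* = 10.9333.
Consumer price on the demand curve at x*: 47.0 − 2.5×10.9333 = 19.6668.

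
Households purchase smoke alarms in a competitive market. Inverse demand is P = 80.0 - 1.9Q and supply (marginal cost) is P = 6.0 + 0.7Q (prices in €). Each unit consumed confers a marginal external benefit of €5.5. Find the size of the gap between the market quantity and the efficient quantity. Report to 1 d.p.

2.1 units

Market equilibrium (private): 6.0 + 0.7Q = 80.0 - 1.9Q → Q_m = 28.4615.
Social marginal benefit = demand + MEB = 85.5 - 1.9Q.
Set SMB = MC: 85.5 - 1.9Q = 6.0 + 0.7Q → Q* = 30.5769.
Gap = |28.4615 − 30.5769| = 2.1154.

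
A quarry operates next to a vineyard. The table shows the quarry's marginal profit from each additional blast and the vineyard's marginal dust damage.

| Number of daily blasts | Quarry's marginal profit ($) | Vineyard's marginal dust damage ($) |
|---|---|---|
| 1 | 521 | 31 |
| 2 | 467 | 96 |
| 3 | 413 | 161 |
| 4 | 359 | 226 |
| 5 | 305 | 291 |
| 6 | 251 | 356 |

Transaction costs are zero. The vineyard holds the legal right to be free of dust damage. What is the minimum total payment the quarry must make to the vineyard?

$805

Efficient level: marginal profit ≥ marginal dust damage through level 5, so k* = 5.
With the vineyard holding the right, the quarry must at least compensate total damage at k*: 31 + 96 + 161 + 226 + 291 = 805.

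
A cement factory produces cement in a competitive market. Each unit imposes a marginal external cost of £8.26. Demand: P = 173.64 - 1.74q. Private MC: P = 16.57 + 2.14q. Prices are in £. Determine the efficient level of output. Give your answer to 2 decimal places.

Social marginal cost = private MC + MEC = 24.83 + 2.14q.
Set SMC = demand: 24.83 + 2.14q = 173.64 - 1.74q → q* = 38.3531.

q* = 38.35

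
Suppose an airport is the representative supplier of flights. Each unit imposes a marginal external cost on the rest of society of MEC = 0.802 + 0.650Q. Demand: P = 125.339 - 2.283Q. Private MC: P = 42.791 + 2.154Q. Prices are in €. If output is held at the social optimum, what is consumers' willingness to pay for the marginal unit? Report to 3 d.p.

P = €88.652

Social marginal cost = private MC + MEC = 43.593 + 2.804Q.
Set SMC = demand: 43.593 + 2.804Q = 125.339 - 2.283Q → Q* = 16.0696.
Consumer price on the demand curve at Q*: 125.339 − 2.283×16.0696 = 88.6521.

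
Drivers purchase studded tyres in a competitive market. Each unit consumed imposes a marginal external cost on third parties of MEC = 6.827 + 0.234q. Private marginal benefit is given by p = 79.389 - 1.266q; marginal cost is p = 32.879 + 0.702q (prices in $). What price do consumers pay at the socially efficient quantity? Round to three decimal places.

Social marginal benefit = demand − MEC = 72.562 - 1.500q.
Set SMB = MC: 72.562 - 1.500q = 32.879 + 0.702q → q* = 18.0213.
Consumer price on the demand curve at q*: 79.389 − 1.266×18.0213 = 56.5740.

P = $56.574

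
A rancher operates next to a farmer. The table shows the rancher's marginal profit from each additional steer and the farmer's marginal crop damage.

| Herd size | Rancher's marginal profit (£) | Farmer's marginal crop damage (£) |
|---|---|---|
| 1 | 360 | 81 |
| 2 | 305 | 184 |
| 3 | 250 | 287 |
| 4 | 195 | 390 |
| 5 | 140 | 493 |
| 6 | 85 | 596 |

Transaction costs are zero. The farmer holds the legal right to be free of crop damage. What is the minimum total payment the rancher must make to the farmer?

£265

Efficient level: marginal profit ≥ marginal crop damage through level 2, so k* = 2.
With the farmer holding the right, the rancher must at least compensate total damage at k*: 81 + 184 = 265.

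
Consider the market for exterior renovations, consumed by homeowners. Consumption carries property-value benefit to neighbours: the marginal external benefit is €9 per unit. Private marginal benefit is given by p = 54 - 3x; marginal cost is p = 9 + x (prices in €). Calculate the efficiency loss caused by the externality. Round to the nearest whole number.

DWL = €10

Market equilibrium (private): 9 + x = 54 - 3x → x_m = 11.2500.
Social marginal benefit = demand + MEB = 63 - 3x.
Set SMB = MC: 63 - 3x = 9 + x → x* = 13.5000.
The loss is the area between SMB and MC from x* to x_m; with linear curves that's a triangle of height MEB(x_m).
DWL = ½ × 2.2500 × 9.0000 = 10.1250.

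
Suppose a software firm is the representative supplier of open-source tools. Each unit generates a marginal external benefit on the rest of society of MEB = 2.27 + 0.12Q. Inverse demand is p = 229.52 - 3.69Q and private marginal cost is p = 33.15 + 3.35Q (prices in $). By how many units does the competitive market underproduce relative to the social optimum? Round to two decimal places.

Market equilibrium (private): 33.15 + 3.35Q = 229.52 - 3.69Q → Q_m = 27.8935.
Social marginal cost = private MC − MEB = 30.88 + 3.23Q.
Set SMC = demand: 30.88 + 3.23Q = 229.52 - 3.69Q → Q* = 28.7052.
Gap = |27.8935 − 28.7052| = 0.8117.

0.81 units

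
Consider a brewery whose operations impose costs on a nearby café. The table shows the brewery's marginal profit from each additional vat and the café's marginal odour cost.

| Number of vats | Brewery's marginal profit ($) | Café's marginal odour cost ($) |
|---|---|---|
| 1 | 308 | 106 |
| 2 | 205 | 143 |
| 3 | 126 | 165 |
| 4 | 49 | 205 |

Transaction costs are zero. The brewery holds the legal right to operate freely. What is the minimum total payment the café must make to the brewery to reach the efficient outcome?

$175

Left alone the brewery would choose level 4 (marginal profit stays positive).
Efficient level: k* = 2 (marginal profit ≥ marginal odour cost through 2).
The café must at least cover the brewery's forgone profit from cutting 4→2: 126 + 49 = 175.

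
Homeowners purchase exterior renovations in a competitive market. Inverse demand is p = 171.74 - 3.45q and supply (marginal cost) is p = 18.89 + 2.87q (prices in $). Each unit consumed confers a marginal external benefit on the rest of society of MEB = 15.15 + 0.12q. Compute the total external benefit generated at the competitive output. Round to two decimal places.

Market equilibrium (private): 18.89 + 2.87q = 171.74 - 3.45q → q_m = 24.1851.
Total external benefit = ∫₀^{q_m} (15.15 + 0.12q) dq = 15.15×24.1851 + ½×0.12×24.1851² = 401.4994.

$401.50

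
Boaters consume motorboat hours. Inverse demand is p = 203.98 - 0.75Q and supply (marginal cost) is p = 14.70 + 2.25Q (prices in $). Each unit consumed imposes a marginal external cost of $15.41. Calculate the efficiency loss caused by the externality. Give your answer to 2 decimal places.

DWL = $39.58

Market equilibrium (private): 14.70 + 2.25Q = 203.98 - 0.75Q → Q_m = 63.0933.
Social marginal benefit = demand − MEC = 188.57 - 0.75Q.
Set SMB = MC: 188.57 - 0.75Q = 14.70 + 2.25Q → Q* = 57.9567.
Height of the DWL triangle at Q_m is MC(Q_m) − SMB(Q_m) = MEC(Q_m) = 15.4100.
DWL = ½ × 5.1366 × 15.4100 = 39.5775.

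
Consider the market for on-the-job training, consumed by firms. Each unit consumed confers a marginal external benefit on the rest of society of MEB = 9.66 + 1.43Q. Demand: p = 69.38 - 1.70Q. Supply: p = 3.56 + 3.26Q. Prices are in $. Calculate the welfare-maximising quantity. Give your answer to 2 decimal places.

Q* = 21.38

Social marginal benefit = demand + MEB = 79.04 - 0.27Q.
Set SMB = MC: 79.04 - 0.27Q = 3.56 + 3.26Q → Q* = 21.3824.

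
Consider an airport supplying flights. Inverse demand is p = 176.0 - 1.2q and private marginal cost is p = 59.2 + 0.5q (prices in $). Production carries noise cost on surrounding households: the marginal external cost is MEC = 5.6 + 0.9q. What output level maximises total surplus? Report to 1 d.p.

Social marginal cost = private MC + MEC = 64.8 + 1.4q.
Set SMC = demand: 64.8 + 1.4q = 176.0 - 1.2q → q* = 42.7692.

q* = 42.8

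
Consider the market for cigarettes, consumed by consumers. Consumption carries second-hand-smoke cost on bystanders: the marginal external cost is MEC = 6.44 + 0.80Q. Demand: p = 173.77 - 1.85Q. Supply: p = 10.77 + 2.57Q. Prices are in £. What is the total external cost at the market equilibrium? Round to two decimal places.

£781.48

Market equilibrium (private): 10.77 + 2.57Q = 173.77 - 1.85Q → Q_m = 36.8778.
Total external cost = ∫₀^{Q_m} (6.44 + 0.80Q) dQ = 6.44×36.8778 + ½×0.80×36.8778² = 781.4819.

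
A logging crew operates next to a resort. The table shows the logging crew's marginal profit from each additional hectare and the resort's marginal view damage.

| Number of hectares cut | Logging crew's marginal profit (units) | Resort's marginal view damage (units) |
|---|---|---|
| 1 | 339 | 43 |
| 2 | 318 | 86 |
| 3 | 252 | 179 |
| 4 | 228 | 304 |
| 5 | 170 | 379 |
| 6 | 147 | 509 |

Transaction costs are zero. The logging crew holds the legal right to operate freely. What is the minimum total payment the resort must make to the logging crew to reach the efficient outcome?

545

Left alone the logging crew would choose level 6 (marginal profit stays positive).
Efficient level: k* = 3 (marginal profit ≥ marginal view damage through 3).
The resort must at least cover the logging crew's forgone profit from cutting 6→3: 228 + 170 + 147 = 545.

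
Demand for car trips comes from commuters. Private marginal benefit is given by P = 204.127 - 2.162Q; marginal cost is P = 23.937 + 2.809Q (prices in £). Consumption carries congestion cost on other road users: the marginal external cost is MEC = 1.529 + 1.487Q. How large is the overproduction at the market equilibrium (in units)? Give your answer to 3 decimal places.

Market equilibrium (private): 23.937 + 2.809Q = 204.127 - 2.162Q → Q_m = 36.2482.
Social marginal benefit = demand − MEC = 202.598 - 3.649Q.
Set SMB = MC: 202.598 - 3.649Q = 23.937 + 2.809Q → Q* = 27.6651.
Gap = |36.2482 − 27.6651| = 8.5831.

8.583 units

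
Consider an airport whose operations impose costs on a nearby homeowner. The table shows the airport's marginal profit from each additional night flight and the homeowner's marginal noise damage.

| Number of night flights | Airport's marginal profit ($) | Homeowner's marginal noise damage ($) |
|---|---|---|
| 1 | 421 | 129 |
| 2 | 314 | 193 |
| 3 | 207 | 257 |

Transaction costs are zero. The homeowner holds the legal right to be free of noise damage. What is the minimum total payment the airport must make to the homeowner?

Efficient level: marginal profit ≥ marginal noise damage through level 2, so k* = 2.
With the homeowner holding the right, the airport must at least compensate total damage at k*: 129 + 193 = 322.

$322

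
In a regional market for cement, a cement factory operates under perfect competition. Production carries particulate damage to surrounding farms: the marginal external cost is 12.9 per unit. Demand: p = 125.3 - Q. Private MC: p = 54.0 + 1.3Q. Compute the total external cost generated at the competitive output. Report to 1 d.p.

Market equilibrium (private): 54.0 + 1.3Q = 125.3 - Q → Q_m = 31.0000.
Total external cost = MEC × Q_m = 12.9 × 31.0000 = 399.9000.

399.9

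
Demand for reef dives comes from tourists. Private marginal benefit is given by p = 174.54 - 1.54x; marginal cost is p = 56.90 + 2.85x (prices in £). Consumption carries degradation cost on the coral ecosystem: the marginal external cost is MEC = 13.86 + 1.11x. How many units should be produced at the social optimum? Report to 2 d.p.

x* = 18.87

Social marginal benefit = demand − MEC = 160.68 - 2.65x.
Set SMB = MC: 160.68 - 2.65x = 56.90 + 2.85x → x* = 18.8691.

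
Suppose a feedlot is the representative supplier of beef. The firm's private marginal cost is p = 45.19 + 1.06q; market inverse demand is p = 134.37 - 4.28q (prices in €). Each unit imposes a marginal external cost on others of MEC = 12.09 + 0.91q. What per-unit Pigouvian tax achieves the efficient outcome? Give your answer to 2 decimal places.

tax = €23.31 per unit

Social marginal cost = private MC + MEC = 57.28 + 1.97q.
Set SMC = demand: 57.28 + 1.97q = 134.37 - 4.28q → q* = 12.3344.
The Pigouvian tax equals MEC at q*: 12.09 + 0.91×12.3344 = 23.3143.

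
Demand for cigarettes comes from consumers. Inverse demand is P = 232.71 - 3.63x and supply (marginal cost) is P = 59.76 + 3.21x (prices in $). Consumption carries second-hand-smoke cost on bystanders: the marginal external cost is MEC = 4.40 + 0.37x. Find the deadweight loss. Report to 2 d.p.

DWL = $13.12

Market equilibrium (private): 59.76 + 3.21x = 232.71 - 3.63x → x_m = 25.2851.
Social marginal benefit = demand − MEC = 228.31 - 4.00x.
Set SMB = MC: 228.31 - 4.00x = 59.76 + 3.21x → x* = 23.3773.
Height of the DWL triangle at x_m is MC(x_m) − SMB(x_m) = MEC(x_m) = 13.7555.
DWL = ½ × 1.9078 × 13.7555 = 13.1214.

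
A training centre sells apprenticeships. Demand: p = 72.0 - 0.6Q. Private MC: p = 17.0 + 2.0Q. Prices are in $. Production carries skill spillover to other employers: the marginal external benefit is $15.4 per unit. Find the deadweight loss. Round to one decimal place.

Market equilibrium (private): 17.0 + 2.0Q = 72.0 - 0.6Q → Q_m = 21.1538.
Social marginal cost = private MC − MEB = 1.6 + 2.0Q.
Set SMC = demand: 1.6 + 2.0Q = 72.0 - 0.6Q → Q* = 27.0769.
Between Q* and Q_m the wedge demand − SMC runs linearly from 0 to MEB(Q_m), so the loss is a triangle.
DWL = ½ × 5.9231 × 15.4000 = 45.6079.

DWL = $45.6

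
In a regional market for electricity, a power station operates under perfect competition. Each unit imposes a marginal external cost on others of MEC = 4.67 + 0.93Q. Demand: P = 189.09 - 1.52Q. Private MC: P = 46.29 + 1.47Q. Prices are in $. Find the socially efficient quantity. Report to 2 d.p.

Social marginal cost = private MC + MEC = 50.96 + 2.40Q.
Set SMC = demand: 50.96 + 2.40Q = 189.09 - 1.52Q → Q* = 35.2372.

Q* = 35.24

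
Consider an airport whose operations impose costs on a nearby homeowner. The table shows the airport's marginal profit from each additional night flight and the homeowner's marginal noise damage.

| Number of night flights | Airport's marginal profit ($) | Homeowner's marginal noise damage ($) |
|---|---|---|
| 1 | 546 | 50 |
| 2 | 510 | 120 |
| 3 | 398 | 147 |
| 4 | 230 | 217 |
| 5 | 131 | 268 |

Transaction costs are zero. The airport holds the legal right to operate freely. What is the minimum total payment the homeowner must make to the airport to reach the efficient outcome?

Left alone the airport would choose level 5 (marginal profit stays positive).
Efficient level: k* = 4 (marginal profit ≥ marginal noise damage through 4).
The homeowner must at least cover the airport's forgone profit from cutting 5→4: 131 = 131.

$131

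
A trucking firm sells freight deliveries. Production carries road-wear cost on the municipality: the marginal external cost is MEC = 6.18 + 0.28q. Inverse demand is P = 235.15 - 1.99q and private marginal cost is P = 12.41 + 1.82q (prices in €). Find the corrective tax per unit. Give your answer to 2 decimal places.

Social marginal cost = private MC + MEC = 18.59 + 2.10q.
Set SMC = demand: 18.59 + 2.10q = 235.15 - 1.99q → q* = 52.9487.
The Pigouvian tax equals MEC at q*: 6.18 + 0.28×52.9487 = 21.0056.

tax = €21.01 per unit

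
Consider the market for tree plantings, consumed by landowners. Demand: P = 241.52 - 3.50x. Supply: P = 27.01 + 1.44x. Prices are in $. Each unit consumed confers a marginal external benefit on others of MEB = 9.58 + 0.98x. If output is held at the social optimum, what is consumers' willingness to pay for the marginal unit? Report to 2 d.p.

Social marginal benefit = demand + MEB = 251.10 - 2.52x.
Set SMB = MC: 251.10 - 2.52x = 27.01 + 1.44x → x* = 56.5884.
Consumer price on the demand curve at x*: 241.52 − 3.50×56.5884 = 43.4606.

P = $43.46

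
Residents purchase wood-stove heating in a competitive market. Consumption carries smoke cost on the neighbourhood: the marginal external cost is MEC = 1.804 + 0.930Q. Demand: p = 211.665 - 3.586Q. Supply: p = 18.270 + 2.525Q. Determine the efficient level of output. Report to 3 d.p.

Social marginal benefit = demand − MEC = 209.861 - 4.516Q.
Set SMB = MC: 209.861 - 4.516Q = 18.270 + 2.525Q → Q* = 27.2108.

Q* = 27.211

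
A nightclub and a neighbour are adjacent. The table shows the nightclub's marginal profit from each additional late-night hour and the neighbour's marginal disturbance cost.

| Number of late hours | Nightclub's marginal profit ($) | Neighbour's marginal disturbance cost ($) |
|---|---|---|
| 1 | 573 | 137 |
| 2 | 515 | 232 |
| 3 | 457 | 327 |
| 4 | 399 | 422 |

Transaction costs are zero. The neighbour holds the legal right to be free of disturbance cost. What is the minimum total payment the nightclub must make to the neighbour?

$696

Efficient level: marginal profit ≥ marginal disturbance cost through level 3, so k* = 3.
With the neighbour holding the right, the nightclub must at least compensate total damage at k*: 137 + 232 + 327 = 696.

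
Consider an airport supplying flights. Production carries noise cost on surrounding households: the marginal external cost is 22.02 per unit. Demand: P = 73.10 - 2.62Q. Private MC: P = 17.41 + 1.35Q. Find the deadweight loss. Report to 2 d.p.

Market equilibrium (private): 17.41 + 1.35Q = 73.10 - 2.62Q → Q_m = 14.0277.
Social marginal cost = private MC + MEC = 39.43 + 1.35Q.
Set SMC = demand: 39.43 + 1.35Q = 73.10 - 2.62Q → Q* = 8.4811.
Between Q* and Q_m the wedge SMC − demand runs linearly from 0 to MEC(Q_m), so the loss is a triangle.
DWL = ½ × 5.5466 × 22.0200 = 61.0681.

DWL = 61.07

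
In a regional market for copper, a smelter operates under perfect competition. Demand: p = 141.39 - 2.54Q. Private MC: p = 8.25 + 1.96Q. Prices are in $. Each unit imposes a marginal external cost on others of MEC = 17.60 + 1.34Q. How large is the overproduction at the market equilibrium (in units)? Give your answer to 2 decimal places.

9.80 units

Market equilibrium (private): 8.25 + 1.96Q = 141.39 - 2.54Q → Q_m = 29.5867.
Social marginal cost = private MC + MEC = 25.85 + 3.30Q.
Set SMC = demand: 25.85 + 3.30Q = 141.39 - 2.54Q → Q* = 19.7842.
Gap = |29.5867 − 19.7842| = 9.8025.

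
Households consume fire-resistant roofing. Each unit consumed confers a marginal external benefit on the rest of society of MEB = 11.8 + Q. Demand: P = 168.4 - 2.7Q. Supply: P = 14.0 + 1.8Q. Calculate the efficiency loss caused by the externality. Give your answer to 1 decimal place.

Market equilibrium (private): 14.0 + 1.8Q = 168.4 - 2.7Q → Q_m = 34.3111.
Social marginal benefit = demand + MEB = 180.2 - 1.7Q.
Set SMB = MC: 180.2 - 1.7Q = 14.0 + 1.8Q → Q* = 47.4857.
Height of the DWL triangle at Q_m is SMB(Q_m) − MC(Q_m) = MEB(Q_m) = 46.1111.
DWL = ½ × 13.1746 × 46.1111 = 303.7476.

DWL = 303.7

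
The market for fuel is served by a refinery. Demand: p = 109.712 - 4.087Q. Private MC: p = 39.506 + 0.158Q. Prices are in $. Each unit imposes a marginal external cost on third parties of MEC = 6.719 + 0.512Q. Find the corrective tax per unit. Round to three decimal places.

Social marginal cost = private MC + MEC = 46.225 + 0.670Q.
Set SMC = demand: 46.225 + 0.670Q = 109.712 - 4.087Q → Q* = 13.3460.
The Pigouvian tax equals MEC at Q*: 6.719 + 0.512×13.3460 = 13.5522.

tax = $13.552 per unit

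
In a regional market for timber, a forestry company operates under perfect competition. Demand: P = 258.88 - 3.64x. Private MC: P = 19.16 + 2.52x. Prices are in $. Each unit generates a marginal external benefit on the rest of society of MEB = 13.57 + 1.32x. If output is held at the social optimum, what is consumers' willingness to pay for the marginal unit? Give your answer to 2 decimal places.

Social marginal cost = private MC − MEB = 5.59 + 1.20x.
Set SMC = demand: 5.59 + 1.20x = 258.88 - 3.64x → x* = 52.3326.
Consumer price on the demand curve at x*: 258.88 − 3.64×52.3326 = 68.3893.

P = $68.39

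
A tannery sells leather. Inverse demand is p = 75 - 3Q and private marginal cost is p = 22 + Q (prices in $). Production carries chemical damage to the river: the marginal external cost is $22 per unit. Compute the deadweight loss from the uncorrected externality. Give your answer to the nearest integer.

DWL = $61

Market equilibrium (private): 22 + Q = 75 - 3Q → Q_m = 13.2500.
Social marginal cost = private MC + MEC = 44 + Q.
Set SMC = demand: 44 + Q = 75 - 3Q → Q* = 7.7500.
The welfare-loss triangle has base |Q_m − Q*| and height MEC(Q_m) (the vertical gap between SMC and demand is zero at Q* and MEC at Q_m).
DWL = ½ × 5.5000 × 22.0000 = 60.5000.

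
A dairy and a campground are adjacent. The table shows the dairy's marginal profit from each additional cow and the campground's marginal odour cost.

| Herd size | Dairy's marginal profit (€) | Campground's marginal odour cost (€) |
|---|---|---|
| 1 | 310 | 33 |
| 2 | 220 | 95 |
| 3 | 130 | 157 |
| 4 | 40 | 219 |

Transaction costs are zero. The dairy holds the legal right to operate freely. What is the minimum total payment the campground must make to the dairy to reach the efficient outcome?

€170

Left alone the dairy would choose level 4 (marginal profit stays positive).
Efficient level: k* = 2 (marginal profit ≥ marginal odour cost through 2).
The campground must at least cover the dairy's forgone profit from cutting 4→2: 130 + 40 = 170.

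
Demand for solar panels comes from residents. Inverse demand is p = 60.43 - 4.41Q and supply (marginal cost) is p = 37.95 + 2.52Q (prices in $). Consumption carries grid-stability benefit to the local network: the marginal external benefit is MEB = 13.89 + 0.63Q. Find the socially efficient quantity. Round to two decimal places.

Social marginal benefit = demand + MEB = 74.32 - 3.78Q.
Set SMB = MC: 74.32 - 3.78Q = 37.95 + 2.52Q → Q* = 5.7730.

Q* = 5.77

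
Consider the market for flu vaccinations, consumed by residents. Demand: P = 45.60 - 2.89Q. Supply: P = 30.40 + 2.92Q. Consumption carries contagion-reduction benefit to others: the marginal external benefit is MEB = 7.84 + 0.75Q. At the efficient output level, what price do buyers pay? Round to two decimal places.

P = 32.44

Social marginal benefit = demand + MEB = 53.44 - 2.14Q.
Set SMB = MC: 53.44 - 2.14Q = 30.40 + 2.92Q → Q* = 4.5534.
Consumer price on the demand curve at Q*: 45.60 − 2.89×4.5534 = 32.4407.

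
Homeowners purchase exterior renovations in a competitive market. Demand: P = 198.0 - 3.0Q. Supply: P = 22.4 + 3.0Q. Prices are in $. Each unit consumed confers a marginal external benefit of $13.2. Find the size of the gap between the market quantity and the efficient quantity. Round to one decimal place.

Market equilibrium (private): 22.4 + 3.0Q = 198.0 - 3.0Q → Q_m = 29.2667.
Social marginal benefit = demand + MEB = 211.2 - 3.0Q.
Set SMB = MC: 211.2 - 3.0Q = 22.4 + 3.0Q → Q* = 31.4667.
Gap = |29.2667 − 31.4667| = 2.2000.

2.2 units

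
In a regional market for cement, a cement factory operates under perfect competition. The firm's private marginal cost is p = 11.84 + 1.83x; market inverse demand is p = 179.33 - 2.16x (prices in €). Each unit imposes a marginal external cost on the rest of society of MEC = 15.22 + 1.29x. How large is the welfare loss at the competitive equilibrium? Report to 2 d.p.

DWL = €455.71

Market equilibrium (private): 11.84 + 1.83x = 179.33 - 2.16x → x_m = 41.9774.
Social marginal cost = private MC + MEC = 27.06 + 3.12x.
Set SMC = demand: 27.06 + 3.12x = 179.33 - 2.16x → x* = 28.8390.
Between x* and x_m the wedge SMC − demand runs linearly from 0 to MEC(x_m), so the loss is a triangle.
DWL = ½ × 13.1384 × 69.3709 = 455.7113.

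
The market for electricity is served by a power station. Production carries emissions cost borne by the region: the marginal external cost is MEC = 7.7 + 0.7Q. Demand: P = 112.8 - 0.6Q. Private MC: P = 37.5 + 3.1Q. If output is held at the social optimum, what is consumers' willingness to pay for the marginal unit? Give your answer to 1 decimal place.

P = 103.6

Social marginal cost = private MC + MEC = 45.2 + 3.8Q.
Set SMC = demand: 45.2 + 3.8Q = 112.8 - 0.6Q → Q* = 15.3636.
Consumer price on the demand curve at Q*: 112.8 − 0.6×15.3636 = 103.5818.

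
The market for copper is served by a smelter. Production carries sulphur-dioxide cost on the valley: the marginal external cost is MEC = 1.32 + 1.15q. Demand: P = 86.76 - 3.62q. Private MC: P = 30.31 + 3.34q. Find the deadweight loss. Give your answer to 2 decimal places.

Market equilibrium (private): 30.31 + 3.34q = 86.76 - 3.62q → q_m = 8.1106.
Social marginal cost = private MC + MEC = 31.63 + 4.49q.
Set SMC = demand: 31.63 + 4.49q = 86.76 - 3.62q → q* = 6.7978.
Between q* and q_m the wedge SMC − demand runs linearly from 0 to MEC(q_m), so the loss is a triangle.
DWL = ½ × 1.3128 × 10.6472 = 6.9888.

DWL = 6.99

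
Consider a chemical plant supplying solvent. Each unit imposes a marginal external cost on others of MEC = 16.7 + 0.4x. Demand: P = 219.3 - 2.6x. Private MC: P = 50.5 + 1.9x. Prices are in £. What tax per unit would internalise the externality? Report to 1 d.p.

Social marginal cost = private MC + MEC = 67.2 + 2.3x.
Set SMC = demand: 67.2 + 2.3x = 219.3 - 2.6x → x* = 31.0408.
The Pigouvian tax equals MEC at x*: 16.7 + 0.4×31.0408 = 29.1163.

tax = £29.1 per unit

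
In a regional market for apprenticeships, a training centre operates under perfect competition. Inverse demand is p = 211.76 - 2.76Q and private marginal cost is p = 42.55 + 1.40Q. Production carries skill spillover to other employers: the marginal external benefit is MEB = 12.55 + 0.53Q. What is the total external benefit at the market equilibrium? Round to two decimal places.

948.92

Market equilibrium (private): 42.55 + 1.40Q = 211.76 - 2.76Q → Q_m = 40.6755.
Total external benefit = ∫₀^{Q_m} (12.55 + 0.53Q) dQ = 12.55×40.6755 + ½×0.53×40.6755² = 948.9190.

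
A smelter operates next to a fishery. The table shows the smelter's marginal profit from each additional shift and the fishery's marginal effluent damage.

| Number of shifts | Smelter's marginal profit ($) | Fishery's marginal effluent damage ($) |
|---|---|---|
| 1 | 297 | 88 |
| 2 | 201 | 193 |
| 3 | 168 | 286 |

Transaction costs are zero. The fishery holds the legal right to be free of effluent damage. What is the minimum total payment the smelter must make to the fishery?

Efficient level: marginal profit ≥ marginal effluent damage through level 2, so k* = 2.
With the fishery holding the right, the smelter must at least compensate total damage at k*: 88 + 193 = 281.

$281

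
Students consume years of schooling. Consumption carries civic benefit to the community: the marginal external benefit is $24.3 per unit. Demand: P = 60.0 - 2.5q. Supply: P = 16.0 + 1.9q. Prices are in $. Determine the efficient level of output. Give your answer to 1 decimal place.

Social marginal benefit = demand + MEB = 84.3 - 2.5q.
Set SMB = MC: 84.3 - 2.5q = 16.0 + 1.9q → q* = 15.5227.

q* = 15.5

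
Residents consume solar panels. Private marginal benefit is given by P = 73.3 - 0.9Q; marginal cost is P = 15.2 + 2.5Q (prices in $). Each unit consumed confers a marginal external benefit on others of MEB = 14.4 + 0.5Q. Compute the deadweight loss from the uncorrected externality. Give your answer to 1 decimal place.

DWL = $90.8

Market equilibrium (private): 15.2 + 2.5Q = 73.3 - 0.9Q → Q_m = 17.0882.
Social marginal benefit = demand + MEB = 87.7 - 0.4Q.
Set SMB = MC: 87.7 - 0.4Q = 15.2 + 2.5Q → Q* = 25.0000.
Height of the DWL triangle at Q_m is SMB(Q_m) − MC(Q_m) = MEB(Q_m) = 22.9441.
DWL = ½ × 7.9118 × 22.9441 = 90.7646.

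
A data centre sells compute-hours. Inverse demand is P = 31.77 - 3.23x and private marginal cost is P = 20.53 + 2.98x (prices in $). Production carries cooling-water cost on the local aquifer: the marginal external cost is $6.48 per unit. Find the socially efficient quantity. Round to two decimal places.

x* = 0.77

Social marginal cost = private MC + MEC = 27.01 + 2.98x.
Set SMC = demand: 27.01 + 2.98x = 31.77 - 3.23x → x* = 0.7665.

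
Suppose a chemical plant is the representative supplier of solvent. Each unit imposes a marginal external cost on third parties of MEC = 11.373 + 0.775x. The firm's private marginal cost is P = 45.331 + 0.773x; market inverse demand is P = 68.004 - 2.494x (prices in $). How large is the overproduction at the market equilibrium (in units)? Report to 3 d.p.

4.144 units

Market equilibrium (private): 45.331 + 0.773x = 68.004 - 2.494x → x_m = 6.9400.
Social marginal cost = private MC + MEC = 56.704 + 1.548x.
Set SMC = demand: 56.704 + 1.548x = 68.004 - 2.494x → x* = 2.7956.
Gap = |6.9400 − 2.7956| = 4.1444.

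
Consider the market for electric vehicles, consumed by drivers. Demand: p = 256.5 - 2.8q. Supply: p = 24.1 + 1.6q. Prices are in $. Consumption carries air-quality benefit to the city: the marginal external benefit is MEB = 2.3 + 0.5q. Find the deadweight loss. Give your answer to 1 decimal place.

DWL = $105.7

Market equilibrium (private): 24.1 + 1.6q = 256.5 - 2.8q → q_m = 52.8182.
Social marginal benefit = demand + MEB = 258.8 - 2.3q.
Set SMB = MC: 258.8 - 2.3q = 24.1 + 1.6q → q* = 60.1795.
The welfare-loss triangle has base |q_m − q*| and height MEB(q_m) (the vertical gap between SMB and MC is zero at q* and MEB at q_m).
DWL = ½ × 7.3613 × 28.7091 = 105.6681.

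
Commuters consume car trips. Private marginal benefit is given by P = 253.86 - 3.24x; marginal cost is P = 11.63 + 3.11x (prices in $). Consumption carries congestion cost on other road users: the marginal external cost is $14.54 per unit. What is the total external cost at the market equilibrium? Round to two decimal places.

Market equilibrium (private): 11.63 + 3.11x = 253.86 - 3.24x → x_m = 38.1465.
Total external cost = MEC × x_m = 14.54 × 38.1465 = 554.6501.

$554.65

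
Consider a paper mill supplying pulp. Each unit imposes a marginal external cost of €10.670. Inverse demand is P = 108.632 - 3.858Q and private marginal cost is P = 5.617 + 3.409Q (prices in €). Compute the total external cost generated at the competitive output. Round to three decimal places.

Market equilibrium (private): 5.617 + 3.409Q = 108.632 - 3.858Q → Q_m = 14.1757.
Total external cost = MEC × Q_m = 10.670 × 14.1757 = 151.2547.

€151.255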